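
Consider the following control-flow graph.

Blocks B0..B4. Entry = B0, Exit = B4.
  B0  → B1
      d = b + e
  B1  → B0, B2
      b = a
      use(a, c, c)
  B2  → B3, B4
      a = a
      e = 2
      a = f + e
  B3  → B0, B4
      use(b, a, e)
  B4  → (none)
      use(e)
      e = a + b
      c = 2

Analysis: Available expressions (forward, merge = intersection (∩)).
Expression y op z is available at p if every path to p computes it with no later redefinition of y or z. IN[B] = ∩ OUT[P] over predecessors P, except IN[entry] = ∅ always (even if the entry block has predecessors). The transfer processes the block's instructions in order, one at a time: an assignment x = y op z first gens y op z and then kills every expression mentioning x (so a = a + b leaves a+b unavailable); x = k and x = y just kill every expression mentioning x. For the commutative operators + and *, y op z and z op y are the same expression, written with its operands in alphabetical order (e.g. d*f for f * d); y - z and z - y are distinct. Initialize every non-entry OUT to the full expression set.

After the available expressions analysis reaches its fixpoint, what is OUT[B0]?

Answer: {b+e}

Working:
Fixpoint table:
  B0: | IN={} | OUT={b+e}
  B1: | IN={b+e} | OUT={}
  B2: | IN={} | OUT={e+f}
  B3: | IN={e+f} | OUT={e+f}
  B4: | IN={e+f} | OUT={a+b}

Merge at B0 (entry node, so the boundary value {} is joined with the incoming edge(s)): IN[B0] = {} ∩ OUT[B1] ∩ OUT[B3] = {}
Applying B0's transfer function to that IN value gives OUT[B0] (row B0 above).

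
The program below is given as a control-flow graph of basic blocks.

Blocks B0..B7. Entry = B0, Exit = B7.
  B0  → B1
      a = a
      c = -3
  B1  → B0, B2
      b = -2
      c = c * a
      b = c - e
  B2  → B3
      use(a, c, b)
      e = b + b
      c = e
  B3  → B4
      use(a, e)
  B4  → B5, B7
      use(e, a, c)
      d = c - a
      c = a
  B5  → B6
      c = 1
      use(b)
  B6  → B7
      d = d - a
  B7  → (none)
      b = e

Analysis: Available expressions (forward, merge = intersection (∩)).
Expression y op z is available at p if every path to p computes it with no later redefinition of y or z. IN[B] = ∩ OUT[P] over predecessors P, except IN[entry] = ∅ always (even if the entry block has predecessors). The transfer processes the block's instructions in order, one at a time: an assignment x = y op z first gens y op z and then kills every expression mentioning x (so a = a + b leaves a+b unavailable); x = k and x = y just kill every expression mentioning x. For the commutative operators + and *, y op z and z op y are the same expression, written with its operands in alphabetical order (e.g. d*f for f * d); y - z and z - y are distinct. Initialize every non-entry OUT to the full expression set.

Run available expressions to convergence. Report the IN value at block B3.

Converged values:
  B0: | IN={} | OUT={}
  B1: | IN={} | OUT={c-e}
  B2: | IN={c-e} | OUT={b+b}
  B3: | IN={b+b} | OUT={b+b}
  B4: | IN={b+b} | OUT={b+b}
  B5: | IN={b+b} | OUT={b+b}
  B6: | IN={b+b} | OUT={b+b}
  B7: | IN={b+b} | OUT={}

Merge at B3: IN[B3] = OUT[B2] = {b+b}

Answer: {b+b}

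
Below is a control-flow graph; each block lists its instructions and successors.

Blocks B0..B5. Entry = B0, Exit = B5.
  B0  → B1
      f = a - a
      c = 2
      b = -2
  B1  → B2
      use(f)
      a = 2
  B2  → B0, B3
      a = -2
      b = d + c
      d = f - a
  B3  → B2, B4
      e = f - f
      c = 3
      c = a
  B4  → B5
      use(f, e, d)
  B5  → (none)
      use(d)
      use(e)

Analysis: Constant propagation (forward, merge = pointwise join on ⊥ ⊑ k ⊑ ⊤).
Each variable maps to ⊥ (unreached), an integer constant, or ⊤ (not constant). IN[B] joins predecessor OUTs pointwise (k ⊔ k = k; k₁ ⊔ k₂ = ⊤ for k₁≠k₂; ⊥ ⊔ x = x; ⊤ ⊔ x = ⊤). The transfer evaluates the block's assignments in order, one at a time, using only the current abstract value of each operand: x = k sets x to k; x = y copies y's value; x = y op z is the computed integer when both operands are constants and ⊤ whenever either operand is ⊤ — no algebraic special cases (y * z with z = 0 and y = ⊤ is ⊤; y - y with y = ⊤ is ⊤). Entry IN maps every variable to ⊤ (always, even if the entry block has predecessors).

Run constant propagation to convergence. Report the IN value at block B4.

Converged values:
  B0:  IN=(all ⊤)  OUT={b:-2, c:2; rest ⊤}
  B1:  IN={b:-2, c:2; rest ⊤}  OUT={a:2, b:-2, c:2; rest ⊤}
  B2:  IN=(all ⊤)  OUT={a:-2; rest ⊤}
  B3:  IN={a:-2; rest ⊤}  OUT={a:-2, c:-2; rest ⊤}
  B4:  IN={a:-2, c:-2; rest ⊤}  OUT={a:-2, c:-2; rest ⊤}
  B5:  IN={a:-2, c:-2; rest ⊤}  OUT={a:-2, c:-2; rest ⊤}

Merge at B4: IN[B4] = OUT[B3] = {a: -2, b: ⊤, c: -2, d: ⊤, e: ⊤, f: ⊤}

Answer: {a: -2, b: ⊤, c: -2, d: ⊤, e: ⊤, f: ⊤}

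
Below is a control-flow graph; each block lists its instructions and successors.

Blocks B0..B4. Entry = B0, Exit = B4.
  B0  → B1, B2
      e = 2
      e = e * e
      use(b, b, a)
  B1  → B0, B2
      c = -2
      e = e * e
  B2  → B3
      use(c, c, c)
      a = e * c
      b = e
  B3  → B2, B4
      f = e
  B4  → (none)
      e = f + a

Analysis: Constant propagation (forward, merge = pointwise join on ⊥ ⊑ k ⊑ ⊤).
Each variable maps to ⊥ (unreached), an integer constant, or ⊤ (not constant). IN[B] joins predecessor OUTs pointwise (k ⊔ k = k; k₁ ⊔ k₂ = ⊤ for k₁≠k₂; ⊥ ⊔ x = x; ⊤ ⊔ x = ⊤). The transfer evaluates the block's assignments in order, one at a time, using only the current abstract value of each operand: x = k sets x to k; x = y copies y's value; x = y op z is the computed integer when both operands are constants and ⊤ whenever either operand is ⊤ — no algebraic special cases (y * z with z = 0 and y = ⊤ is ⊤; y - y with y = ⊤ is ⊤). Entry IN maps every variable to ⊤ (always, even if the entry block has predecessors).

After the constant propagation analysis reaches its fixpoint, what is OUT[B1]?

Per-block solution:
  B0:  IN=(all ⊤)  OUT={e:4; rest ⊤}
  B1:  IN={e:4; rest ⊤}  OUT={c:-2, e:16; rest ⊤}
  B2:  IN=(all ⊤)  OUT=(all ⊤)
  B3:  IN=(all ⊤)  OUT=(all ⊤)
  B4:  IN=(all ⊤)  OUT=(all ⊤)

Merge at B1: IN[B1] = OUT[B0] = {a: ⊤, b: ⊤, c: ⊤, d: ⊤, e: 4, f: ⊤}
Applying B1's transfer function to that IN value gives OUT[B1] (row B1 above).

Answer: {a: ⊤, b: ⊤, c: -2, d: ⊤, e: 16, f: ⊤}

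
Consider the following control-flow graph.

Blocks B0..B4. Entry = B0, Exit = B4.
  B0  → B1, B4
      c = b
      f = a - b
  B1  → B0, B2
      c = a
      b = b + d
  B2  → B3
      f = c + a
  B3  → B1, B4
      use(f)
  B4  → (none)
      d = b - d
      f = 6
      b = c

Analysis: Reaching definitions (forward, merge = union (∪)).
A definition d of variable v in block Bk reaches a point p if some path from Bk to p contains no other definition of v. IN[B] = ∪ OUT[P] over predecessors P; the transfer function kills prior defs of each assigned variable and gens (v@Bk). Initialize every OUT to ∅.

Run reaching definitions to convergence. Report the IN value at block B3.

Converged values:
  B0: | IN={b@B1, c@B1, f@B0, f@B2} | OUT={b@B1, c@B0, f@B0}
  B1: | IN={b@B1, c@B0, c@B1, f@B0, f@B2} | OUT={b@B1, c@B1, f@B0, f@B2}
  B2: | IN={b@B1, c@B1, f@B0, f@B2} | OUT={b@B1, c@B1, f@B2}
  B3: | IN={b@B1, c@B1, f@B2} | OUT={b@B1, c@B1, f@B2}
  B4: | IN={b@B1, c@B0, c@B1, f@B0, f@B2} | OUT={b@B4, c@B0, c@B1, d@B4, f@B4}

Merge at B3: IN[B3] = OUT[B2] = {b@B1, c@B1, f@B2}

Answer: {b@B1, c@B1, f@B2}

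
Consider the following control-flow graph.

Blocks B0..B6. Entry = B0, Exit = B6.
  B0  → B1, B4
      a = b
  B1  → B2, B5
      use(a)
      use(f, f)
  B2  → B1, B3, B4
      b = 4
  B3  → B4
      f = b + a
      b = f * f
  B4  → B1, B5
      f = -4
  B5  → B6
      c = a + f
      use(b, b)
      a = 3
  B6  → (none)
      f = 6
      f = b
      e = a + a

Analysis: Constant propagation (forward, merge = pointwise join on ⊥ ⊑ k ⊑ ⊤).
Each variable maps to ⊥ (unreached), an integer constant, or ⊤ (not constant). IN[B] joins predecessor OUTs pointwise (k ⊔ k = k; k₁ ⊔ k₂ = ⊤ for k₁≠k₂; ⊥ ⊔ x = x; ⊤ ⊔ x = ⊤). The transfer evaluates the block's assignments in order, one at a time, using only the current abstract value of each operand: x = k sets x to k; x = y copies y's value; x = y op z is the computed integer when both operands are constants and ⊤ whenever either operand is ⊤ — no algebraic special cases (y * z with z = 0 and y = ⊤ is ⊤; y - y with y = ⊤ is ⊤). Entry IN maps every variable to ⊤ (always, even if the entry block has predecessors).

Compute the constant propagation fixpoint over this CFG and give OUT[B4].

Answer: {a: ⊤, b: ⊤, c: ⊤, d: ⊤, e: ⊤, f: -4}

Derivation:
Converged values:
  B0:   IN=(all ⊤)   OUT=(all ⊤)
  B1:   IN=(all ⊤)   OUT=(all ⊤)
  B2:   IN=(all ⊤)   OUT={b:4; rest ⊤}
  B3:   IN={b:4; rest ⊤}   OUT=(all ⊤)
  B4:   IN=(all ⊤)   OUT={f:-4; rest ⊤}
  B5:   IN=(all ⊤)   OUT={a:3; rest ⊤}
  B6:   IN={a:3; rest ⊤}   OUT={a:3, e:6; rest ⊤}

Merge at B4: IN[B4] = OUT[B0] ⊔ OUT[B2] ⊔ OUT[B3] = {a: ⊤, b: ⊤, c: ⊤, d: ⊤, e: ⊤, f: ⊤}
Applying B4's transfer function to that IN value gives OUT[B4] (row B4 above).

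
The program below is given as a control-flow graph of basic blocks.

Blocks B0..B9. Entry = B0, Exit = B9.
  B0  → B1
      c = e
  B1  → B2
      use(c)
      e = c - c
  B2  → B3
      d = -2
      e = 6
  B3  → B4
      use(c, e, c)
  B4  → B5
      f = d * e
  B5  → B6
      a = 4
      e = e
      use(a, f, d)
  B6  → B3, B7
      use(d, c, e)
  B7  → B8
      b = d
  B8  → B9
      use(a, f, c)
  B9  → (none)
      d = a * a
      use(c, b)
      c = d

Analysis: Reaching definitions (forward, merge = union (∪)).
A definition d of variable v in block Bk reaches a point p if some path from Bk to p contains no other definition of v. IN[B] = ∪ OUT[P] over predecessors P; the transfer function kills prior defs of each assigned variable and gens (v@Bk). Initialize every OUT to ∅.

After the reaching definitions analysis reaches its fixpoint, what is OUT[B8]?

Answer: {a@B5, b@B7, c@B0, d@B2, e@B5, f@B4}

Working:
Fixpoint table:
  B0:   IN={}   OUT={c@B0}
  B1:   IN={c@B0}   OUT={c@B0, e@B1}
  B2:   IN={c@B0, e@B1}   OUT={c@B0, d@B2, e@B2}
  B3:   IN={a@B5, c@B0, d@B2, e@B2, e@B5, f@B4}   OUT={a@B5, c@B0, d@B2, e@B2, e@B5, f@B4}
  B4:   IN={a@B5, c@B0, d@B2, e@B2, e@B5, f@B4}   OUT={a@B5, c@B0, d@B2, e@B2, e@B5, f@B4}
  B5:   IN={a@B5, c@B0, d@B2, e@B2, e@B5, f@B4}   OUT={a@B5, c@B0, d@B2, e@B5, f@B4}
  B6:   IN={a@B5, c@B0, d@B2, e@B5, f@B4}   OUT={a@B5, c@B0, d@B2, e@B5, f@B4}
  B7:   IN={a@B5, c@B0, d@B2, e@B5, f@B4}   OUT={a@B5, b@B7, c@B0, d@B2, e@B5, f@B4}
  B8:   IN={a@B5, b@B7, c@B0, d@B2, e@B5, f@B4}   OUT={a@B5, b@B7, c@B0, d@B2, e@B5, f@B4}
  B9:   IN={a@B5, b@B7, c@B0, d@B2, e@B5, f@B4}   OUT={a@B5, b@B7, c@B9, d@B9, e@B5, f@B4}

Merge at B8: IN[B8] = OUT[B7] = {a@B5, b@B7, c@B0, d@B2, e@B5, f@B4}
Applying B8's transfer function to that IN value gives OUT[B8] (row B8 above).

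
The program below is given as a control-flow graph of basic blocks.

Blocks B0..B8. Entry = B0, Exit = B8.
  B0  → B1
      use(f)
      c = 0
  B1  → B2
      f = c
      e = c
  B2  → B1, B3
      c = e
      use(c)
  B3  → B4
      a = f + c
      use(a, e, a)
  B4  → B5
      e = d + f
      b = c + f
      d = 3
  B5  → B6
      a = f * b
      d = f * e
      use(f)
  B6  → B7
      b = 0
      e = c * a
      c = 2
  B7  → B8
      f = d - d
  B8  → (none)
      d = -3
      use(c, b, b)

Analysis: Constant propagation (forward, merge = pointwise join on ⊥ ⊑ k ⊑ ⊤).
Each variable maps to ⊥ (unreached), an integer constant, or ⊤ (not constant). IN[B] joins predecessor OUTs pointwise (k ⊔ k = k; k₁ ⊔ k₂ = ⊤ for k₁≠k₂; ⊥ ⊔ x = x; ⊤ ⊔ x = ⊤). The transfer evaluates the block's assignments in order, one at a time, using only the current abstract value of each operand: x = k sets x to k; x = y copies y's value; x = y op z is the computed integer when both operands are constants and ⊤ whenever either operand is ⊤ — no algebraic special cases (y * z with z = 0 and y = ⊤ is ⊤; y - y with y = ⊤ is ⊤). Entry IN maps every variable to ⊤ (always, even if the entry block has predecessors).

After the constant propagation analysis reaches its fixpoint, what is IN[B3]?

Answer: {a: ⊤, b: ⊤, c: 0, d: ⊤, e: 0, f: 0}

Working:
Converged values:
  B0:   IN=(all ⊤)   OUT={c:0; rest ⊤}
  B1:   IN={c:0; rest ⊤}   OUT={c:0, e:0, f:0; rest ⊤}
  B2:   IN={c:0, e:0, f:0; rest ⊤}   OUT={c:0, e:0, f:0; rest ⊤}
  B3:   IN={c:0, e:0, f:0; rest ⊤}   OUT={a:0, c:0, e:0, f:0; rest ⊤}
  B4:   IN={a:0, c:0, e:0, f:0; rest ⊤}   OUT={a:0, b:0, c:0, d:3, f:0; rest ⊤}
  B5:   IN={a:0, b:0, c:0, d:3, f:0; rest ⊤}   OUT={a:0, b:0, c:0, f:0; rest ⊤}
  B6:   IN={a:0, b:0, c:0, f:0; rest ⊤}   OUT={a:0, b:0, c:2, e:0, f:0; rest ⊤}
  B7:   IN={a:0, b:0, c:2, e:0, f:0; rest ⊤}   OUT={a:0, b:0, c:2, e:0; rest ⊤}
  B8:   IN={a:0, b:0, c:2, e:0; rest ⊤}   OUT={a:0, b:0, c:2, d:-3, e:0; rest ⊤}

Merge at B3: IN[B3] = OUT[B2] = {a: ⊤, b: ⊤, c: 0, d: ⊤, e: 0, f: 0}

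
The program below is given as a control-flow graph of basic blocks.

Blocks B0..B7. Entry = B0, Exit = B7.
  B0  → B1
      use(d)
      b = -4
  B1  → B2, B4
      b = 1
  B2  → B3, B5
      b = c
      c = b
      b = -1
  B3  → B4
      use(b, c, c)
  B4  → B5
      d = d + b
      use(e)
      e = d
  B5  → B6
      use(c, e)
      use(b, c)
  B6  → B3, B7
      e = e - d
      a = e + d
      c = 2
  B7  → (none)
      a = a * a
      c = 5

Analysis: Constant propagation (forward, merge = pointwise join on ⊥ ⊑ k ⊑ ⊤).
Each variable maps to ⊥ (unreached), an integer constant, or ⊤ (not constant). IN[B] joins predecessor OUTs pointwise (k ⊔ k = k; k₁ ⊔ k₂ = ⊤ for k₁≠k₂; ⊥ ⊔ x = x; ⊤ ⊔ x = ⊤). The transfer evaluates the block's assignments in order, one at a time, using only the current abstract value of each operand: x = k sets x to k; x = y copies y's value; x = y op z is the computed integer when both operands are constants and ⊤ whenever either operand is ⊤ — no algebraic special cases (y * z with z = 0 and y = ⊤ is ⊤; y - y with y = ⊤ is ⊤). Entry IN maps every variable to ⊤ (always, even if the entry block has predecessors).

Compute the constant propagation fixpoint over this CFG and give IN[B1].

Per-block solution:
  B0:  IN=(all ⊤)  OUT={b:-4; rest ⊤}
  B1:  IN={b:-4; rest ⊤}  OUT={b:1; rest ⊤}
  B2:  IN={b:1; rest ⊤}  OUT={b:-1; rest ⊤}
  B3:  IN=(all ⊤)  OUT=(all ⊤)
  B4:  IN=(all ⊤)  OUT=(all ⊤)
  B5:  IN=(all ⊤)  OUT=(all ⊤)
  B6:  IN=(all ⊤)  OUT={c:2; rest ⊤}
  B7:  IN={c:2; rest ⊤}  OUT={c:5; rest ⊤}

Merge at B1: IN[B1] = OUT[B0] = {a: ⊤, b: -4, c: ⊤, d: ⊤, e: ⊤, f: ⊤}

Answer: {a: ⊤, b: -4, c: ⊤, d: ⊤, e: ⊤, f: ⊤}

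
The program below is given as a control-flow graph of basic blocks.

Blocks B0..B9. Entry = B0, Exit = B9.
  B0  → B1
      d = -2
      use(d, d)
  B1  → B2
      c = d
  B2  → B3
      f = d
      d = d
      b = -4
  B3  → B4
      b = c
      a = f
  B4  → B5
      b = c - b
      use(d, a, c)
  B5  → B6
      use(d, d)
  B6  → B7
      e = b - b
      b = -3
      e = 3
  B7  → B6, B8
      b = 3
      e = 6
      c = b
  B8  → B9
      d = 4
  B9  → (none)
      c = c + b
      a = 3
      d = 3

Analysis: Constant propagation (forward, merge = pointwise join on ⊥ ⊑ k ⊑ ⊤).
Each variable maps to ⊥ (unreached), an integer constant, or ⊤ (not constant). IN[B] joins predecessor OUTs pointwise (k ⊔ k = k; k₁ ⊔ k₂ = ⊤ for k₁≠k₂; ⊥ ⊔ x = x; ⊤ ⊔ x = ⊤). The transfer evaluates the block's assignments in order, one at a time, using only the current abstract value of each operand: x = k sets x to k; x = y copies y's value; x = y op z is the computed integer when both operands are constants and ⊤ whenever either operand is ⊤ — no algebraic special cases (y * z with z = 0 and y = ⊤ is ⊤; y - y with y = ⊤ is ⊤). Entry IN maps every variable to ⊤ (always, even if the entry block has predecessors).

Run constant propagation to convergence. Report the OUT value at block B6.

Answer: {a: -2, b: -3, c: ⊤, d: -2, e: 3, f: -2}

Derivation:
Converged values:
  B0:   IN=(all ⊤)   OUT={d:-2; rest ⊤}
  B1:   IN={d:-2; rest ⊤}   OUT={c:-2, d:-2; rest ⊤}
  B2:   IN={c:-2, d:-2; rest ⊤}   OUT={b:-4, c:-2, d:-2, f:-2; rest ⊤}
  B3:   IN={b:-4, c:-2, d:-2, f:-2; rest ⊤}   OUT={a:-2, b:-2, c:-2, d:-2, f:-2; rest ⊤}
  B4:   IN={a:-2, b:-2, c:-2, d:-2, f:-2; rest ⊤}   OUT={a:-2, b:0, c:-2, d:-2, f:-2; rest ⊤}
  B5:   IN={a:-2, b:0, c:-2, d:-2, f:-2; rest ⊤}   OUT={a:-2, b:0, c:-2, d:-2, f:-2; rest ⊤}
  B6:   IN={a:-2, d:-2, f:-2; rest ⊤}   OUT={a:-2, b:-3, d:-2, e:3, f:-2; rest ⊤}
  B7:   IN={a:-2, b:-3, d:-2, e:3, f:-2; rest ⊤}   OUT={a:-2, b:3, c:3, d:-2, e:6, f:-2; rest ⊤}
  B8:   IN={a:-2, b:3, c:3, d:-2, e:6, f:-2; rest ⊤}   OUT={a:-2, b:3, c:3, d:4, e:6, f:-2; rest ⊤}
  B9:   IN={a:-2, b:3, c:3, d:4, e:6, f:-2; rest ⊤}   OUT={a:3, b:3, c:6, d:3, e:6, f:-2; rest ⊤}

Merge at B6: IN[B6] = OUT[B5] ⊔ OUT[B7] = {a: -2, b: ⊤, c: ⊤, d: -2, e: ⊤, f: -2}
Applying B6's transfer function to that IN value gives OUT[B6] (row B6 above).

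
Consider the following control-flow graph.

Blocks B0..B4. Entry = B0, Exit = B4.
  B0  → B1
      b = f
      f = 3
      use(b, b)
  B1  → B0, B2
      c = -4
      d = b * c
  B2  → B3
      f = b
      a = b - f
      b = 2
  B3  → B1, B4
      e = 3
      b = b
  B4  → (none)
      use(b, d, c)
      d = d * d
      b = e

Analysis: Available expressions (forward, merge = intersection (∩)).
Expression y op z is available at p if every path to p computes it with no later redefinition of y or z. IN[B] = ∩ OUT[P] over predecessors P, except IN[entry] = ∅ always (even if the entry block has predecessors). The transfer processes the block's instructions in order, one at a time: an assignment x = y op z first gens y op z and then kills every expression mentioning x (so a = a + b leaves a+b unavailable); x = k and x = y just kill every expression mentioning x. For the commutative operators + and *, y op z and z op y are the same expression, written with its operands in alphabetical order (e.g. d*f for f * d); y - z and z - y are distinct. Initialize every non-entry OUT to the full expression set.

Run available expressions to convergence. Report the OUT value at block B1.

Answer: {b*c}

Trace:
Fixpoint table:
  B0:  IN={}  OUT={}
  B1:  IN={}  OUT={b*c}
  B2:  IN={b*c}  OUT={}
  B3:  IN={}  OUT={}
  B4:  IN={}  OUT={}

Merge at B1: IN[B1] = OUT[B0] ∩ OUT[B3] = {}
Applying B1's transfer function to that IN value gives OUT[B1] (row B1 above).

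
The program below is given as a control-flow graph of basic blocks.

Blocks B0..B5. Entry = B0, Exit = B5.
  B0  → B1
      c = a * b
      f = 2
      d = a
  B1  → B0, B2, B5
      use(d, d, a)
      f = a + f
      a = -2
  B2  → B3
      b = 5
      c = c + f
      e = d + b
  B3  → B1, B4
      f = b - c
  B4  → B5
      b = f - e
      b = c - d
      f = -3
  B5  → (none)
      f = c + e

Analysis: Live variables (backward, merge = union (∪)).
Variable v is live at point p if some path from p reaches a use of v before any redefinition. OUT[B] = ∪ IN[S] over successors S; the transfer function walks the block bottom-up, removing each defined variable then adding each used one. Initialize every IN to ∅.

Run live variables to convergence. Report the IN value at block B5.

Per-block solution:
  B0: | IN={a, b, e} | OUT={a, b, c, d, e, f}
  B1: | IN={a, b, c, d, e, f} | OUT={a, b, c, d, e, f}
  B2: | IN={a, c, d, f} | OUT={a, b, c, d, e}
  B3: | IN={a, b, c, d, e} | OUT={a, b, c, d, e, f}
  B4: | IN={c, d, e, f} | OUT={c, e}
  B5: | IN={c, e} | OUT={}

B5 is the boundary node: OUT[B5] = {}
Applying B5's transfer function to that OUT value gives IN[B5] (row B5 above).

Answer: {c, e}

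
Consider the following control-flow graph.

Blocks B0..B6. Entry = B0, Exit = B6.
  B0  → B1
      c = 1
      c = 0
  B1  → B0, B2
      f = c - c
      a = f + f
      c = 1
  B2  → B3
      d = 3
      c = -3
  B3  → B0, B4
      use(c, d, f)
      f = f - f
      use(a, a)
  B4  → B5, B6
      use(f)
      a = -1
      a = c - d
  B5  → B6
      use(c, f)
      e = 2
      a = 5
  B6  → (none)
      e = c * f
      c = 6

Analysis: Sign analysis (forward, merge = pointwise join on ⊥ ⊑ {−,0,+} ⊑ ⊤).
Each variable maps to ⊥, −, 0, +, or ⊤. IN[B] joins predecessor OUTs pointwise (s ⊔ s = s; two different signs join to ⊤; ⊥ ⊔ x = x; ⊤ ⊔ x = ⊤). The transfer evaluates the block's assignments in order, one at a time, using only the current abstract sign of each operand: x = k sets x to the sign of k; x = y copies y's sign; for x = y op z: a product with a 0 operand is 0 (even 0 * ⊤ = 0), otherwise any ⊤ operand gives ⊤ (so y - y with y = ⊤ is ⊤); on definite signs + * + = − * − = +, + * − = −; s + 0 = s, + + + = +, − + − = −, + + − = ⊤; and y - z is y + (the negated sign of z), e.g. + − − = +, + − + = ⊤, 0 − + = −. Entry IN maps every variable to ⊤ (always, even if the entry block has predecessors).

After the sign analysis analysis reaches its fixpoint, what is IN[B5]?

Converged values:
  B0:  IN=(all ⊤)  OUT={c:0; rest ⊤}
  B1:  IN={c:0; rest ⊤}  OUT={a:0, c:+, f:0; rest ⊤}
  B2:  IN={a:0, c:+, f:0; rest ⊤}  OUT={a:0, c:-, d:+, f:0; rest ⊤}
  B3:  IN={a:0, c:-, d:+, f:0; rest ⊤}  OUT={a:0, c:-, d:+, f:0; rest ⊤}
  B4:  IN={a:0, c:-, d:+, f:0; rest ⊤}  OUT={a:-, c:-, d:+, f:0; rest ⊤}
  B5:  IN={a:-, c:-, d:+, f:0; rest ⊤}  OUT={a:+, c:-, d:+, e:+, f:0; rest ⊤}
  B6:  IN={c:-, d:+, f:0; rest ⊤}  OUT={c:+, d:+, e:0, f:0; rest ⊤}

Merge at B5: IN[B5] = OUT[B4] = {a: -, b: ⊤, c: -, d: +, e: ⊤, f: 0}

Answer: {a: -, b: ⊤, c: -, d: +, e: ⊤, f: 0}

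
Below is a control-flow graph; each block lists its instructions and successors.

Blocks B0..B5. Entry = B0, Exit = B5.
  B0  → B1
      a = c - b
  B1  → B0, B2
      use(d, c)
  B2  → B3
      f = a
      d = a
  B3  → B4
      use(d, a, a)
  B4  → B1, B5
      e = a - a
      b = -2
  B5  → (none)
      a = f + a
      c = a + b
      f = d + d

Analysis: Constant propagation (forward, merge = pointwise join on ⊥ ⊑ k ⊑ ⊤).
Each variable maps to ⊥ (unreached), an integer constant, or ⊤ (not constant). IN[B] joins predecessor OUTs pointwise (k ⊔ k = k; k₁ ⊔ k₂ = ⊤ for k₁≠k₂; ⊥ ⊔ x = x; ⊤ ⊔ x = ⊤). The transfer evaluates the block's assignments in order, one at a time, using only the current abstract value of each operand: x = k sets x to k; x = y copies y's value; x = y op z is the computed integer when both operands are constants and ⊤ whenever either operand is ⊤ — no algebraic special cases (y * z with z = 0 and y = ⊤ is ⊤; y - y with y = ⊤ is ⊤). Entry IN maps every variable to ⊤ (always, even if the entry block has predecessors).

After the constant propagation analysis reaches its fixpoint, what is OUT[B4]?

Answer: {a: ⊤, b: -2, c: ⊤, d: ⊤, e: ⊤, f: ⊤}

Trace:
Fixpoint table:
  B0:  IN=(all ⊤)  OUT=(all ⊤)
  B1:  IN=(all ⊤)  OUT=(all ⊤)
  B2:  IN=(all ⊤)  OUT=(all ⊤)
  B3:  IN=(all ⊤)  OUT=(all ⊤)
  B4:  IN=(all ⊤)  OUT={b:-2; rest ⊤}
  B5:  IN={b:-2; rest ⊤}  OUT={b:-2; rest ⊤}

Merge at B4: IN[B4] = OUT[B3] = {a: ⊤, b: ⊤, c: ⊤, d: ⊤, e: ⊤, f: ⊤}
Applying B4's transfer function to that IN value gives OUT[B4] (row B4 above).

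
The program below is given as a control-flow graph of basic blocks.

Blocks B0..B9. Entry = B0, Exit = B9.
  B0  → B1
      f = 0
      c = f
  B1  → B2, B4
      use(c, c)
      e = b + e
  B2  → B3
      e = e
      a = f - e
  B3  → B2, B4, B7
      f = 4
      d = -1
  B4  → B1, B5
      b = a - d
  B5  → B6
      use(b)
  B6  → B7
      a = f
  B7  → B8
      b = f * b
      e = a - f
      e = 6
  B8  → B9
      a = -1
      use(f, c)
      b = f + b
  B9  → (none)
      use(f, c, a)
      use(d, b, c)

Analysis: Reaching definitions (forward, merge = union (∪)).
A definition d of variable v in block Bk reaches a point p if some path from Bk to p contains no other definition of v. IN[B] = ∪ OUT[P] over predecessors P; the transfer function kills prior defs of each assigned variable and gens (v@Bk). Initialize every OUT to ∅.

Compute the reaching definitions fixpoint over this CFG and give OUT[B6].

Converged values:
  B0:   IN={}   OUT={c@B0, f@B0}
  B1:   IN={a@B2, b@B4, c@B0, d@B3, e@B1, e@B2, f@B0, f@B3}   OUT={a@B2, b@B4, c@B0, d@B3, e@B1, f@B0, f@B3}
  B2:   IN={a@B2, b@B4, c@B0, d@B3, e@B1, e@B2, f@B0, f@B3}   OUT={a@B2, b@B4, c@B0, d@B3, e@B2, f@B0, f@B3}
  B3:   IN={a@B2, b@B4, c@B0, d@B3, e@B2, f@B0, f@B3}   OUT={a@B2, b@B4, c@B0, d@B3, e@B2, f@B3}
  B4:   IN={a@B2, b@B4, c@B0, d@B3, e@B1, e@B2, f@B0, f@B3}   OUT={a@B2, b@B4, c@B0, d@B3, e@B1, e@B2, f@B0, f@B3}
  B5:   IN={a@B2, b@B4, c@B0, d@B3, e@B1, e@B2, f@B0, f@B3}   OUT={a@B2, b@B4, c@B0, d@B3, e@B1, e@B2, f@B0, f@B3}
  B6:   IN={a@B2, b@B4, c@B0, d@B3, e@B1, e@B2, f@B0, f@B3}   OUT={a@B6, b@B4, c@B0, d@B3, e@B1, e@B2, f@B0, f@B3}
  B7:   IN={a@B2, a@B6, b@B4, c@B0, d@B3, e@B1, e@B2, f@B0, f@B3}   OUT={a@B2, a@B6, b@B7, c@B0, d@B3, e@B7, f@B0, f@B3}
  B8:   IN={a@B2, a@B6, b@B7, c@B0, d@B3, e@B7, f@B0, f@B3}   OUT={a@B8, b@B8, c@B0, d@B3, e@B7, f@B0, f@B3}
  B9:   IN={a@B8, b@B8, c@B0, d@B3, e@B7, f@B0, f@B3}   OUT={a@B8, b@B8, c@B0, d@B3, e@B7, f@B0, f@B3}

Merge at B6: IN[B6] = OUT[B5] = {a@B2, b@B4, c@B0, d@B3, e@B1, e@B2, f@B0, f@B3}
Applying B6's transfer function to that IN value gives OUT[B6] (row B6 above).

Answer: {a@B6, b@B4, c@B0, d@B3, e@B1, e@B2, f@B0, f@B3}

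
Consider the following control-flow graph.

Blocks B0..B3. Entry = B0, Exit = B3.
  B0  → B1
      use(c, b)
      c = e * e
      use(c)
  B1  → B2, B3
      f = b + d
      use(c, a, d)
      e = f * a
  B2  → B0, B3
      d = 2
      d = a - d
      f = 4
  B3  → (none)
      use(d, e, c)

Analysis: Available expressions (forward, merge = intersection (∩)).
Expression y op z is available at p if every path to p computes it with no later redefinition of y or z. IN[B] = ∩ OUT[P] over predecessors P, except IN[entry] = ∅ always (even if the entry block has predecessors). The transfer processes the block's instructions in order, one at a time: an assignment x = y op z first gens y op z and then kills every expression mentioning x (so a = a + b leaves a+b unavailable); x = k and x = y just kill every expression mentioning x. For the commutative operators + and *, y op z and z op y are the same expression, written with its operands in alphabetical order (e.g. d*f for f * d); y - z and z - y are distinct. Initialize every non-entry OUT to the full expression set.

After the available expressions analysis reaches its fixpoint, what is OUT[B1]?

Converged values:
  B0:  IN={}  OUT={e*e}
  B1:  IN={e*e}  OUT={a*f, b+d}
  B2:  IN={a*f, b+d}  OUT={}
  B3:  IN={}  OUT={}

Merge at B1: IN[B1] = OUT[B0] = {e*e}
Applying B1's transfer function to that IN value gives OUT[B1] (row B1 above).

Answer: {a*f, b+d}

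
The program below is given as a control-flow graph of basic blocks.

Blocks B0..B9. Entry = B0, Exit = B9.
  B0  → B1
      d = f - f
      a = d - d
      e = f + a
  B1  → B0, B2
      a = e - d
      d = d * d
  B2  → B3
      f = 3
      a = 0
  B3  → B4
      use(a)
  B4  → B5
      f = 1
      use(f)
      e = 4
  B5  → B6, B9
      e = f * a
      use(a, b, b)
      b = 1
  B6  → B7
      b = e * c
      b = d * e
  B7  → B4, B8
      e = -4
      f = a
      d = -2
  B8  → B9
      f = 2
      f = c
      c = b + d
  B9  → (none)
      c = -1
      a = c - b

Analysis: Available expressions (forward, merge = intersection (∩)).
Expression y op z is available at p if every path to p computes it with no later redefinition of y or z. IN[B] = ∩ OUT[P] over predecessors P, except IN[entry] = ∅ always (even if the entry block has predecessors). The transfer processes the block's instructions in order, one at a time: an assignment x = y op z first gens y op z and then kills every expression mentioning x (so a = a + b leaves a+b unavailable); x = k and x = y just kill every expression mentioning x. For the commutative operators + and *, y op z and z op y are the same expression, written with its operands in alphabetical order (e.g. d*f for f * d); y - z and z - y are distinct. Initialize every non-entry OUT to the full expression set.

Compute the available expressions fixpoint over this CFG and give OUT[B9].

Fixpoint table:
  B0:   IN={}   OUT={a+f, d-d, f-f}
  B1:   IN={a+f, d-d, f-f}   OUT={f-f}
  B2:   IN={f-f}   OUT={}
  B3:   IN={}   OUT={}
  B4:   IN={}   OUT={}
  B5:   IN={}   OUT={a*f}
  B6:   IN={a*f}   OUT={a*f, c*e, d*e}
  B7:   IN={a*f, c*e, d*e}   OUT={}
  B8:   IN={}   OUT={b+d}
  B9:   IN={}   OUT={c-b}

Merge at B9: IN[B9] = OUT[B5] ∩ OUT[B8] = {}
Applying B9's transfer function to that IN value gives OUT[B9] (row B9 above).

Answer: {c-b}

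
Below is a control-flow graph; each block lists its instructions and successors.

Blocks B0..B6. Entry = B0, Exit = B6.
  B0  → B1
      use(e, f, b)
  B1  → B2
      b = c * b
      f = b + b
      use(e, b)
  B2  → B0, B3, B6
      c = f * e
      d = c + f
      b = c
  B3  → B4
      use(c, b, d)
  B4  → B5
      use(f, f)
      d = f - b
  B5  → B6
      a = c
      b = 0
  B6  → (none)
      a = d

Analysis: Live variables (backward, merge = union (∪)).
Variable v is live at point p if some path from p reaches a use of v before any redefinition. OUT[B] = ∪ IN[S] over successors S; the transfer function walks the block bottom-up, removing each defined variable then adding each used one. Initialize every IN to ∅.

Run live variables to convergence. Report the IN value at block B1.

Answer: {b, c, e}

Trace:
Per-block solution:
  B0: | IN={b, c, e, f} | OUT={b, c, e}
  B1: | IN={b, c, e} | OUT={e, f}
  B2: | IN={e, f} | OUT={b, c, d, e, f}
  B3: | IN={b, c, d, f} | OUT={b, c, f}
  B4: | IN={b, c, f} | OUT={c, d}
  B5: | IN={c, d} | OUT={d}
  B6: | IN={d} | OUT={}

Merge at B1: OUT[B1] = IN[B2] = {e, f}
Applying B1's transfer function to that OUT value gives IN[B1] (row B1 above).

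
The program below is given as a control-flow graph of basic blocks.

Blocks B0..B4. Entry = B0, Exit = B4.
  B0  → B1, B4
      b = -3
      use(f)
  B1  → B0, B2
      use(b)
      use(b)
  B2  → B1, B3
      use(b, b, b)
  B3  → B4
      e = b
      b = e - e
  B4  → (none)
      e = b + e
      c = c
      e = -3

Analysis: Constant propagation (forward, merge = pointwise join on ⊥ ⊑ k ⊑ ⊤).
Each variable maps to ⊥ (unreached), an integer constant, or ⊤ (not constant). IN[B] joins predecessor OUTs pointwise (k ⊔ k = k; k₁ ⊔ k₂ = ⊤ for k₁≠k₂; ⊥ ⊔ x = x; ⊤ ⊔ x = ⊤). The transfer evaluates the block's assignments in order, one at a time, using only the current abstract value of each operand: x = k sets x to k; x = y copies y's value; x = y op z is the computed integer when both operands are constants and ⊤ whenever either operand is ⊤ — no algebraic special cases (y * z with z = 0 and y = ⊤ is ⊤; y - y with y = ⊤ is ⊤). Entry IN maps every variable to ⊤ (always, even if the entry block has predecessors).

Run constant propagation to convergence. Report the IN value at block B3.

Answer: {a: ⊤, b: -3, c: ⊤, d: ⊤, e: ⊤, f: ⊤}

Derivation:
Converged values:
  B0:   IN=(all ⊤)   OUT={b:-3; rest ⊤}
  B1:   IN={b:-3; rest ⊤}   OUT={b:-3; rest ⊤}
  B2:   IN={b:-3; rest ⊤}   OUT={b:-3; rest ⊤}
  B3:   IN={b:-3; rest ⊤}   OUT={b:0, e:-3; rest ⊤}
  B4:   IN=(all ⊤)   OUT={e:-3; rest ⊤}

Merge at B3: IN[B3] = OUT[B2] = {a: ⊤, b: -3, c: ⊤, d: ⊤, e: ⊤, f: ⊤}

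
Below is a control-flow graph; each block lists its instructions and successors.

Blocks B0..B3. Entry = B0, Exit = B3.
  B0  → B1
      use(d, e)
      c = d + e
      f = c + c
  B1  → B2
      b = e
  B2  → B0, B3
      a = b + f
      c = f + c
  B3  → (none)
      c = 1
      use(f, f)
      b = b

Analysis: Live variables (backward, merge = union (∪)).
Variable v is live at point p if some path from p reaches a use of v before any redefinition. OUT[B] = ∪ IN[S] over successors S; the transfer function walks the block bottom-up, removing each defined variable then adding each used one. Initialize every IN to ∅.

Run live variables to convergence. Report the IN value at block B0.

Answer: {d, e}

Working:
Converged values:
  B0:  IN={d, e}  OUT={c, d, e, f}
  B1:  IN={c, d, e, f}  OUT={b, c, d, e, f}
  B2:  IN={b, c, d, e, f}  OUT={b, d, e, f}
  B3:  IN={b, f}  OUT={}

Merge at B0: OUT[B0] = IN[B1] = {c, d, e, f}
Applying B0's transfer function to that OUT value gives IN[B0] (row B0 above).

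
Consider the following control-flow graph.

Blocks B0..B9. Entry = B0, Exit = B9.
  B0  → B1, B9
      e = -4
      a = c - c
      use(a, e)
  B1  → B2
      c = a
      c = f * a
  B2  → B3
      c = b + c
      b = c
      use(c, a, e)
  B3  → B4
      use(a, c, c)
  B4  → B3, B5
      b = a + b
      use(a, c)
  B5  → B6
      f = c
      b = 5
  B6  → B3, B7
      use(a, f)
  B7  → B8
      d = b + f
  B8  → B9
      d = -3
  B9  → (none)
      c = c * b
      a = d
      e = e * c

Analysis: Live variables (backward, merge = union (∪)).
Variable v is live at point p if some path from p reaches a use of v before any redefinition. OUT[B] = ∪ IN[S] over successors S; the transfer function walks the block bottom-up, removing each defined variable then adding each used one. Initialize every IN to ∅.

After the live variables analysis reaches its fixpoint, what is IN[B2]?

Fixpoint table:
  B0: | IN={b, c, d, f} | OUT={a, b, c, d, e, f}
  B1: | IN={a, b, e, f} | OUT={a, b, c, e}
  B2: | IN={a, b, c, e} | OUT={a, b, c, e}
  B3: | IN={a, b, c, e} | OUT={a, b, c, e}
  B4: | IN={a, b, c, e} | OUT={a, b, c, e}
  B5: | IN={a, c, e} | OUT={a, b, c, e, f}
  B6: | IN={a, b, c, e, f} | OUT={a, b, c, e, f}
  B7: | IN={b, c, e, f} | OUT={b, c, e}
  B8: | IN={b, c, e} | OUT={b, c, d, e}
  B9: | IN={b, c, d, e} | OUT={}

Merge at B2: OUT[B2] = IN[B3] = {a, b, c, e}
Applying B2's transfer function to that OUT value gives IN[B2] (row B2 above).

Answer: {a, b, c, e}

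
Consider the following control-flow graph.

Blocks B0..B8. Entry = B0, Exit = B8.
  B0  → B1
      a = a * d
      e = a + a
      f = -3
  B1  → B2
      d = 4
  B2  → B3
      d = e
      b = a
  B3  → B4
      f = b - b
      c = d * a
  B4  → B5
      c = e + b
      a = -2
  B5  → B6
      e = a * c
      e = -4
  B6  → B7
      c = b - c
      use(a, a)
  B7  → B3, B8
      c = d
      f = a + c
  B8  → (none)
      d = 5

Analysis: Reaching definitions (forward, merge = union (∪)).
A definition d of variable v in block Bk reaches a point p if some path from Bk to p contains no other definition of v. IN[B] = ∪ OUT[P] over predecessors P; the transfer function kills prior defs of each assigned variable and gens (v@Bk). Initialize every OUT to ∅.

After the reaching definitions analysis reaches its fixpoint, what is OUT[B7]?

Answer: {a@B4, b@B2, c@B7, d@B2, e@B5, f@B7}

Trace:
Fixpoint table:
  B0:  IN={}  OUT={a@B0, e@B0, f@B0}
  B1:  IN={a@B0, e@B0, f@B0}  OUT={a@B0, d@B1, e@B0, f@B0}
  B2:  IN={a@B0, d@B1, e@B0, f@B0}  OUT={a@B0, b@B2, d@B2, e@B0, f@B0}
  B3:  IN={a@B0, a@B4, b@B2, c@B7, d@B2, e@B0, e@B5, f@B0, f@B7}  OUT={a@B0, a@B4, b@B2, c@B3, d@B2, e@B0, e@B5, f@B3}
  B4:  IN={a@B0, a@B4, b@B2, c@B3, d@B2, e@B0, e@B5, f@B3}  OUT={a@B4, b@B2, c@B4, d@B2, e@B0, e@B5, f@B3}
  B5:  IN={a@B4, b@B2, c@B4, d@B2, e@B0, e@B5, f@B3}  OUT={a@B4, b@B2, c@B4, d@B2, e@B5, f@B3}
  B6:  IN={a@B4, b@B2, c@B4, d@B2, e@B5, f@B3}  OUT={a@B4, b@B2, c@B6, d@B2, e@B5, f@B3}
  B7:  IN={a@B4, b@B2, c@B6, d@B2, e@B5, f@B3}  OUT={a@B4, b@B2, c@B7, d@B2, e@B5, f@B7}
  B8:  IN={a@B4, b@B2, c@B7, d@B2, e@B5, f@B7}  OUT={a@B4, b@B2, c@B7, d@B8, e@B5, f@B7}

Merge at B7: IN[B7] = OUT[B6] = {a@B4, b@B2, c@B6, d@B2, e@B5, f@B3}
Applying B7's transfer function to that IN value gives OUT[B7] (row B7 above).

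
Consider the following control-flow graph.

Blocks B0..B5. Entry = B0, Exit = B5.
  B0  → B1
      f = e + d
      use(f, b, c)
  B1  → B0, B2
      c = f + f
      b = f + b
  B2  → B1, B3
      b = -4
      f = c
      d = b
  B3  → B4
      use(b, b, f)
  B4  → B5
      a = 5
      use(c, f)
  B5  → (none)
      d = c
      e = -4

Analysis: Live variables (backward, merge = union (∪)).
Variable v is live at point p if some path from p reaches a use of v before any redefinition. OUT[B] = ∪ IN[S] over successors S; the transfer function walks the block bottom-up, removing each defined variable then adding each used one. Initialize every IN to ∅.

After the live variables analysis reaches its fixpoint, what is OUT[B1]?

Answer: {b, c, d, e}

Working:
Per-block solution:
  B0:   IN={b, c, d, e}   OUT={b, d, e, f}
  B1:   IN={b, d, e, f}   OUT={b, c, d, e}
  B2:   IN={c, e}   OUT={b, c, d, e, f}
  B3:   IN={b, c, f}   OUT={c, f}
  B4:   IN={c, f}   OUT={c}
  B5:   IN={c}   OUT={}

Merge at B1: OUT[B1] = IN[B0] ⊔ IN[B2] = {b, c, d, e}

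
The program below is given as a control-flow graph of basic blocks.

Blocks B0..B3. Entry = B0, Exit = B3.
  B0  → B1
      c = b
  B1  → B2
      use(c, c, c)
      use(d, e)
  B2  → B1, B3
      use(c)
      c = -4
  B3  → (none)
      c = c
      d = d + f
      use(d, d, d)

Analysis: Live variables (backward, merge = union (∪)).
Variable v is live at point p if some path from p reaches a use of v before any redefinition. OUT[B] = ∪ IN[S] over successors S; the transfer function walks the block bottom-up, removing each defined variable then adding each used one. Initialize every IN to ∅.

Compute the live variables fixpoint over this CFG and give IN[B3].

Converged values:
  B0:   IN={b, d, e, f}   OUT={c, d, e, f}
  B1:   IN={c, d, e, f}   OUT={c, d, e, f}
  B2:   IN={c, d, e, f}   OUT={c, d, e, f}
  B3:   IN={c, d, f}   OUT={}

B3 is the boundary node: OUT[B3] = {}
Applying B3's transfer function to that OUT value gives IN[B3] (row B3 above).

Answer: {c, d, f}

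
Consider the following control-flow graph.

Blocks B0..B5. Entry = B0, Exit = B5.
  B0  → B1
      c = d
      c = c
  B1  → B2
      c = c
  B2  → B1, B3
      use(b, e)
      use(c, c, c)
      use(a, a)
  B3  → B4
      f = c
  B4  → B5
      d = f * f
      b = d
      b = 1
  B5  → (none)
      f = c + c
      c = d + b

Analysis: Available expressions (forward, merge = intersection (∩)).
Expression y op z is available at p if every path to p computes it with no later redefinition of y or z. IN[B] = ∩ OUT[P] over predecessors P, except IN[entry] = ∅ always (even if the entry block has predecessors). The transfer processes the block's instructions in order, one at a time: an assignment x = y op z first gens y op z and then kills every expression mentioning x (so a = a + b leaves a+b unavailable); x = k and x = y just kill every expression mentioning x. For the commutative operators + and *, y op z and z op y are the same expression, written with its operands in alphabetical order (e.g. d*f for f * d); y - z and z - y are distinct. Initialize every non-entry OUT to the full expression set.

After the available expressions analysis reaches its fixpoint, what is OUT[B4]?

Per-block solution:
  B0:   IN={}   OUT={}
  B1:   IN={}   OUT={}
  B2:   IN={}   OUT={}
  B3:   IN={}   OUT={}
  B4:   IN={}   OUT={f*f}
  B5:   IN={f*f}   OUT={b+d}

Merge at B4: IN[B4] = OUT[B3] = {}
Applying B4's transfer function to that IN value gives OUT[B4] (row B4 above).

Answer: {f*f}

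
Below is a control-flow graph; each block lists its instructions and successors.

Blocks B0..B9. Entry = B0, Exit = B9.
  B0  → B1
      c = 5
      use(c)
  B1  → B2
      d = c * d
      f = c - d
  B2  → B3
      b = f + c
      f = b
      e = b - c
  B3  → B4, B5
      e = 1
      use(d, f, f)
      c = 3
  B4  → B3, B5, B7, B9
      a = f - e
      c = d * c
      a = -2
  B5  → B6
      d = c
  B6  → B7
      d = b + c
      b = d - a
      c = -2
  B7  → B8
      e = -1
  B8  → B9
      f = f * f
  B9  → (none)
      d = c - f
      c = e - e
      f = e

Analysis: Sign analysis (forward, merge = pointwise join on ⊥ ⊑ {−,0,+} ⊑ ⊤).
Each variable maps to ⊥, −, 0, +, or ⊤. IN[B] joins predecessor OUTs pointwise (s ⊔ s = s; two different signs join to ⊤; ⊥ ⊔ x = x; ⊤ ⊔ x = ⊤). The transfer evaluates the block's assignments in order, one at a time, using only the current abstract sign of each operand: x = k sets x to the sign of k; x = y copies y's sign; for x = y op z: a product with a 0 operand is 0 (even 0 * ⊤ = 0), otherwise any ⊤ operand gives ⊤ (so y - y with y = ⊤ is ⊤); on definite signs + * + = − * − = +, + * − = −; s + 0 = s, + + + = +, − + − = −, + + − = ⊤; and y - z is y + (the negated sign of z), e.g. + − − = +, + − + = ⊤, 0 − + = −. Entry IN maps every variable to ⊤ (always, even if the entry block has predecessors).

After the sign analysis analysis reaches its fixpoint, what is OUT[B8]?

Per-block solution:
  B0: | IN=(all ⊤) | OUT={c:+; rest ⊤}
  B1: | IN={c:+; rest ⊤} | OUT={c:+; rest ⊤}
  B2: | IN={c:+; rest ⊤} | OUT={c:+; rest ⊤}
  B3: | IN=(all ⊤) | OUT={c:+, e:+; rest ⊤}
  B4: | IN={c:+, e:+; rest ⊤} | OUT={a:-, e:+; rest ⊤}
  B5: | IN={e:+; rest ⊤} | OUT={e:+; rest ⊤}
  B6: | IN={e:+; rest ⊤} | OUT={c:-, e:+; rest ⊤}
  B7: | IN={e:+; rest ⊤} | OUT={e:-; rest ⊤}
  B8: | IN={e:-; rest ⊤} | OUT={e:-; rest ⊤}
  B9: | IN=(all ⊤) | OUT=(all ⊤)

Merge at B8: IN[B8] = OUT[B7] = {a: ⊤, b: ⊤, c: ⊤, d: ⊤, e: -, f: ⊤}
Applying B8's transfer function to that IN value gives OUT[B8] (row B8 above).

Answer: {a: ⊤, b: ⊤, c: ⊤, d: ⊤, e: -, f: ⊤}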